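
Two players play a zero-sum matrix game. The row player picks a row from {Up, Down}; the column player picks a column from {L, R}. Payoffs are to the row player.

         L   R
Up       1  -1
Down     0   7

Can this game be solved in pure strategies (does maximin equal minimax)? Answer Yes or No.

No

Row minima: Up → -1, Down → 0; maximin = 0.
Column maxima: L → 1, R → 7; minimax = 1.
0 ≠ 1, so no pure-strategy equilibrium exists.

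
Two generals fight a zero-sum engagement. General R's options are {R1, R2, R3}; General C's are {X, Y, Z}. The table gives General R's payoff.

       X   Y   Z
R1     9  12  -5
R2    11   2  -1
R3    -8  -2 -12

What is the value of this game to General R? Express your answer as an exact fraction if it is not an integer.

-1

Row minima: R1 → -5, R2 → -1, R3 → -12; maximin = -1.
Column maxima: X → 11, Y → 12, Z → -1; minimax = -1.
Since maximin = minimax = -1, there is a saddle point and the value is -1.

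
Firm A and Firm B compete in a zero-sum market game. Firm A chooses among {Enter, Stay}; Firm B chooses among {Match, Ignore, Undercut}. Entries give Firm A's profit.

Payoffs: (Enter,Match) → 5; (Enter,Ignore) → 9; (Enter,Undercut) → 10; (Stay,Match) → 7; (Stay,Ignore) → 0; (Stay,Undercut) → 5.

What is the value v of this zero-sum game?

63/11

Row minima: Enter → 5, Stay → 0; maximin = 5.
Column maxima: Match → 7, Ignore → 9, Undercut → 10; minimax = 7.
5 ≠ 7, so there is no saddle point; optimal play is mixed.
Undercut is strictly dominated by Ignore (it gives Firm A strictly more in every row), so Firm B never plays it.
On the remaining 2×2 (Enter, Stay vs Match, Ignore):
Let Firm A play Enter with probability p. Expected payoff against Match: 5p + 7(1−p) = −2p + 7; against Ignore: 9p + 0(1−p) = 9p.
Setting these equal: −2p + 7 = 9p ⇒ −11p = -7 ⇒ p = 7/11, and the value is (-2)·(7/11) + 7 = 63/11.
For Firm B: with q = P(Match), equating Enter's and Stay's payoffs gives −4q + 9 = 7q ⇒ q = 9/11.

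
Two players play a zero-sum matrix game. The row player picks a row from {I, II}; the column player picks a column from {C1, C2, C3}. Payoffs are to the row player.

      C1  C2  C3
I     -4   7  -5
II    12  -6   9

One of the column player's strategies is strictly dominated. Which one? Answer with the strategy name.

C1

C3 holds the row player's payoff strictly below C1 in every row: -5 < -4, 9 < 12.
So C1 is strictly dominated for the column player.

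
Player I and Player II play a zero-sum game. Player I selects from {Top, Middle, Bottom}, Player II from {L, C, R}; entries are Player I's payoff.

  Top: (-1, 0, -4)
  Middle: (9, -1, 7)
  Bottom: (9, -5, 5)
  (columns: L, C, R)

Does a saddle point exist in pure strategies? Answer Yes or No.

Row minima: Top → -4, Middle → -1, Bottom → -5; maximin = -1.
Column maxima: L → 9, C → 0, R → 7; minimax = 0.
-1 ≠ 0, so no pure-strategy equilibrium exists.

No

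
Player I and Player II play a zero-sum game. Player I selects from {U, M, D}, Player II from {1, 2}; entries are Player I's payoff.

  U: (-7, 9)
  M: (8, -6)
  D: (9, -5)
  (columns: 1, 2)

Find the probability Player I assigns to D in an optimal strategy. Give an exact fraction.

Row minima: U → -7, M → -6, D → -5; maximin = -5.
Column maxima: 1 → 9, 2 → 9; minimax = 9.
-5 ≠ 9, so there is no saddle point; optimal play is mixed.
M is strictly dominated by D, so Player I never plays it.
On the remaining 2×2 (U, D vs 1, 2):
Let Player I play U with probability p. Expected payoff against 1: (-7)p + 9(1−p) = −16p + 9; against 2: 9p + (-5)(1−p) = 14p − 5.
Setting these equal: −16p + 9 = 14p − 5 ⇒ −30p = -14 ⇒ p = 7/15, and the value is (-16)·(7/15) + 9 = 23/15.
For Player II: with q = P(1), equating U's and D's payoffs gives −16q + 9 = 14q − 5 ⇒ q = 7/15.

8/15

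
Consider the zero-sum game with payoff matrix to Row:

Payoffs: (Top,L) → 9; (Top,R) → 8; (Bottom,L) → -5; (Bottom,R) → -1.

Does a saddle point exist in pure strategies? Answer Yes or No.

Yes

Row minima: Top → 8, Bottom → -5; maximin = 8.
Column maxima: L → 9, R → 8; minimax = 8.
maximin = minimax = 8, so a saddle point exists.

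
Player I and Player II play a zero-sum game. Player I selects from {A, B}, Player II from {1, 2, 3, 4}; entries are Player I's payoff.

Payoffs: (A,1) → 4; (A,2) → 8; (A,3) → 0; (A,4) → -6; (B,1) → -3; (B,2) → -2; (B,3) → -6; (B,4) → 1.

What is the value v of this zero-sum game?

-36/13

Row minima: A → -6, B → -6; maximin = -6.
Column maxima: 1 → 4, 2 → 8, 3 → 0, 4 → 1; minimax = 0.
-6 ≠ 0, so there is no saddle point; optimal play is mixed.
1 is strictly dominated by 3 (it gives Player I strictly more in every row), so Player II never plays it.
2 is strictly dominated by 3 (it gives Player I strictly more in every row), so Player II never plays it.
On the remaining 2×2 (A, B vs 3, 4):
Let Player I play A with probability p. Expected payoff against 3: 0p + (-6)(1−p) = 6p − 6; against 4: (-6)p + 1(1−p) = −7p + 1.
Setting these equal: 6p − 6 = −7p + 1 ⇒ 13p = 7 ⇒ p = 7/13, and the value is (6)·(7/13) − 6 = -36/13.
For Player II: with q = P(3), equating A's and B's payoffs gives 6q − 6 = −7q + 1 ⇒ q = 7/13.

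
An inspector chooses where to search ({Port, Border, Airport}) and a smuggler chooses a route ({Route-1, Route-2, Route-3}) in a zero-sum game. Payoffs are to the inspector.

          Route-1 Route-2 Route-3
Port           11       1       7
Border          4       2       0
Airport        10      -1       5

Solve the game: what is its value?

Row minima: Port → 1, Border → 0, Airport → -1; maximin = 1.
Column maxima: Route-1 → 11, Route-2 → 2, Route-3 → 7; minimax = 2.
1 ≠ 2, so there is no saddle point; optimal play is mixed.
Airport is strictly dominated by Port, so the inspector never plays it.
Route-1 is strictly dominated by Route-2 (it gives the inspector strictly more in every row), so the smuggler never plays it.
On the remaining 2×2 (Port, Border vs Route-2, Route-3):
Let the inspector play Port with probability p. Expected payoff against Route-2: 1p + 2(1−p) = −p + 2; against Route-3: 7p + 0(1−p) = 7p.
Setting these equal: −p + 2 = 7p ⇒ −8p = -2 ⇒ p = 1/4, and the value is (-1)·(1/4) + 2 = 7/4.
For the smuggler: with q = P(Route-2), equating Port's and Border's payoffs gives −6q + 7 = 2q ⇒ q = 7/8.

7/4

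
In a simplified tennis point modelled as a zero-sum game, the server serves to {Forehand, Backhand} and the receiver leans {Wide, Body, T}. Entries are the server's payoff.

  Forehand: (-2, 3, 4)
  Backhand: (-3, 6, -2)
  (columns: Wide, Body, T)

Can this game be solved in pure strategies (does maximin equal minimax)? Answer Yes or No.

Row minima: Forehand → -2, Backhand → -3; maximin = -2.
Column maxima: Wide → -2, Body → 6, T → 4; minimax = -2.
maximin = minimax = -2, so a saddle point exists.

Yes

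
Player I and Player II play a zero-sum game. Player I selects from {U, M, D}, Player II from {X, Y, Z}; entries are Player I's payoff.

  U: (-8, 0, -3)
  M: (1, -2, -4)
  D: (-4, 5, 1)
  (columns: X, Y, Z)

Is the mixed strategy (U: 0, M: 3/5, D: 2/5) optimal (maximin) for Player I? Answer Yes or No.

Against X this mix gives (3/5)·1 + (2/5)·(-4) = -1.
Against Y this mix gives (3/5)·(-2) + (2/5)·5 = 4/5.
Against Z this mix gives (3/5)·(-4) + (2/5)·1 = -2.
Player II will play Z, holding Player I to -2. Shifting weight toward the row that does better against Z would raise this floor (the equalizing mix achieves -3/2 against both Z and X), so the proposed strategy is not optimal.

No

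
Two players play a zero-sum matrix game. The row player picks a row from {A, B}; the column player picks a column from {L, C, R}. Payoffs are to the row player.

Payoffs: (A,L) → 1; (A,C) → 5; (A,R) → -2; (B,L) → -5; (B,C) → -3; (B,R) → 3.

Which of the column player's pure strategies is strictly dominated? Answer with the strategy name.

C

L holds the row player's payoff strictly below C in every row: 1 < 5, -5 < -3.
So C is strictly dominated for the column player.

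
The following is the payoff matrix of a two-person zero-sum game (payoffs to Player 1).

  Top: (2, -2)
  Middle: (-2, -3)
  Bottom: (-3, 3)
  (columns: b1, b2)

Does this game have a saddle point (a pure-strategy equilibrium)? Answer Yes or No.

No

Row minima: Top → -2, Middle → -3, Bottom → -3; maximin = -2.
Column maxima: b1 → 2, b2 → 3; minimax = 2.
-2 ≠ 2, so no pure-strategy equilibrium exists.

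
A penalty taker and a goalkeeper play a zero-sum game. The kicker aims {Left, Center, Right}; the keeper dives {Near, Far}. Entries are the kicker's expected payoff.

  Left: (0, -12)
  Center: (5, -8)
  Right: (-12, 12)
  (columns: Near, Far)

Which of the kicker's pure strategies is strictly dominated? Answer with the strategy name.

Center gives a strictly higher payoff than Left against every column: 5 > 0, -8 > -12.
So Left is strictly dominated and the kicker never plays it.

Left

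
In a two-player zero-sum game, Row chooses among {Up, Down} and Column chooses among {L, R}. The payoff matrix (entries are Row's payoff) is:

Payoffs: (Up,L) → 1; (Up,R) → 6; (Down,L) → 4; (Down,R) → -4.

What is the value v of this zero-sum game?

28/13

Row minima: Up → 1, Down → -4; maximin = 1.
Column maxima: L → 4, R → 6; minimax = 4.
1 ≠ 4, so there is no saddle point; optimal play is mixed.
Let Row play Up with probability p. Expected payoff against L: 1p + 4(1−p) = −3p + 4; against R: 6p + (-4)(1−p) = 10p − 4.
Setting these equal: −3p + 4 = 10p − 4 ⇒ −13p = -8 ⇒ p = 8/13, and the value is (-3)·(8/13) + 4 = 28/13.
For Column: with q = P(L), equating Up's and Down's payoffs gives −5q + 6 = 8q − 4 ⇒ q = 10/13.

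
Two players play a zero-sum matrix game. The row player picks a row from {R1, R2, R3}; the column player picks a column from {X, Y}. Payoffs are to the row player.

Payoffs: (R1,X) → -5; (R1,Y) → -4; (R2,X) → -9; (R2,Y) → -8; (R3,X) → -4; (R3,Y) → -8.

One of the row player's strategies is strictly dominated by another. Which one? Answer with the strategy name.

R2

R1 gives a strictly higher payoff than R2 against every column: -5 > -9, -4 > -8.
So R2 is strictly dominated and the row player never plays it.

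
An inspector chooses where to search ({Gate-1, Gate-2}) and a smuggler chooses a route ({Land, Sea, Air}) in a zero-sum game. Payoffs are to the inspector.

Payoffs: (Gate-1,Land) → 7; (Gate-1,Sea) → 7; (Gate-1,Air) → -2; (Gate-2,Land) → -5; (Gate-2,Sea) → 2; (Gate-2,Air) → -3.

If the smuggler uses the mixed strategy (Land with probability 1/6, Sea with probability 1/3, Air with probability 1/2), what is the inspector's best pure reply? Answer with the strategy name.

Expected payoff of Gate-1: (1/6)·7 + (1/3)·7 + (1/2)·(-2) = 5/2.
Expected payoff of Gate-2: (1/6)·(-5) + (1/3)·2 + (1/2)·(-3) = -5/3.
The largest is 5/2, so the inspector's best response is Gate-1.

Gate-1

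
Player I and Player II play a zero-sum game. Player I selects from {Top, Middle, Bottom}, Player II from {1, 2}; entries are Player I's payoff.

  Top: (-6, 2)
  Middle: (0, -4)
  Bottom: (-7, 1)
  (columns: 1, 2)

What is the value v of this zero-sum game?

Row minima: Top → -6, Middle → -4, Bottom → -7; maximin = -4.
Column maxima: 1 → 0, 2 → 2; minimax = 0.
-4 ≠ 0, so there is no saddle point; optimal play is mixed.
Bottom is strictly dominated by Top, so Player I never plays it.
On the remaining 2×2 (Top, Middle vs 1, 2):
Let Player I play Top with probability p. Expected payoff against 1: (-6)p + 0(1−p) = −6p; against 2: 2p + (-4)(1−p) = 6p − 4.
Setting these equal: −6p = 6p − 4 ⇒ −12p = -4 ⇒ p = 1/3, and the value is (-6)·(1/3) = -2.
For Player II: with q = P(1), equating Top's and Middle's payoffs gives −8q + 2 = 4q − 4 ⇒ q = 1/2.

-2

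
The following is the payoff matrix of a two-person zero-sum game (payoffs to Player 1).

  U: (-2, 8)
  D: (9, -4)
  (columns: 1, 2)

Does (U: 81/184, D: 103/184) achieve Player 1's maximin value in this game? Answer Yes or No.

No

Against 1 this mix gives (81/184)·(-2) + (103/184)·9 = 765/184.
Against 2 this mix gives (81/184)·8 + (103/184)·(-4) = 59/46.
Player 2 will play 2, holding Player 1 to 59/46. Shifting weight toward the row that does better against 2 would raise this floor (the equalizing mix achieves 64/23 against both 2 and 1), so the proposed strategy is not optimal.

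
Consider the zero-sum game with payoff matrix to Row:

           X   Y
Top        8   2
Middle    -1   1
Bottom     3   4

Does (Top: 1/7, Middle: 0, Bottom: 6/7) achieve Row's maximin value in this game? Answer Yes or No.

Against X this mix gives (1/7)·8 + (6/7)·3 = 26/7.
Against Y this mix gives (1/7)·2 + (6/7)·4 = 26/7.
All of Column's active replies (X, Y) yield 26/7, and no column does worse for Row. The mix makes Column indifferent and guarantees 26/7, so it is optimal.

Yes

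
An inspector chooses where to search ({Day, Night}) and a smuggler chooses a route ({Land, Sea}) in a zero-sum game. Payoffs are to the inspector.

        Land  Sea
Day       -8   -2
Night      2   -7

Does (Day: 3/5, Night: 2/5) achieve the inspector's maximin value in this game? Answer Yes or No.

Against Land this mix gives (3/5)·(-8) + (2/5)·2 = -4.
Against Sea this mix gives (3/5)·(-2) + (2/5)·(-7) = -4.
All of the smuggler's active replies (Land, Sea) yield -4, and no column does worse for the inspector. The mix makes the smuggler indifferent and guarantees -4, so it is optimal.

Yes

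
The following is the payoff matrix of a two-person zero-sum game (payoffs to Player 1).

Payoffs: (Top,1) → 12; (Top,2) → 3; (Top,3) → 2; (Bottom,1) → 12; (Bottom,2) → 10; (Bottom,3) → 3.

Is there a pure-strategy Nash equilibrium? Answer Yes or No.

Row minima: Top → 2, Bottom → 3; maximin = 3.
Column maxima: 1 → 12, 2 → 10, 3 → 3; minimax = 3.
maximin = minimax = 3, so a saddle point exists.

Yes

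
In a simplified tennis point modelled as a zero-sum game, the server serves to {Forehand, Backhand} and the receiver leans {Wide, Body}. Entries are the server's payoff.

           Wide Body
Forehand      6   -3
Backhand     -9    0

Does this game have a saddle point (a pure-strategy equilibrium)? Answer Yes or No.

No

Row minima: Forehand → -3, Backhand → -9; maximin = -3.
Column maxima: Wide → 6, Body → 0; minimax = 0.
-3 ≠ 0, so no pure-strategy equilibrium exists.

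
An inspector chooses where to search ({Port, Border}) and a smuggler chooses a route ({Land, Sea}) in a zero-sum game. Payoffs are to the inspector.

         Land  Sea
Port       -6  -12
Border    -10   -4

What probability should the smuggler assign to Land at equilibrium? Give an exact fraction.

2/3

Row minima: Port → -12, Border → -10; maximin = -10.
Column maxima: Land → -6, Sea → -4; minimax = -6.
-10 ≠ -6, so there is no saddle point; optimal play is mixed.
Let the inspector play Port with probability p. Expected payoff against Land: (-6)p + (-10)(1−p) = 4p − 10; against Sea: (-12)p + (-4)(1−p) = −8p − 4.
Setting these equal: 4p − 10 = −8p − 4 ⇒ 12p = 6 ⇒ p = 1/2, and the value is (4)·(1/2) − 10 = -8.
For the smuggler: with q = P(Land), equating Port's and Border's payoffs gives 6q − 12 = −6q − 4 ⇒ q = 2/3.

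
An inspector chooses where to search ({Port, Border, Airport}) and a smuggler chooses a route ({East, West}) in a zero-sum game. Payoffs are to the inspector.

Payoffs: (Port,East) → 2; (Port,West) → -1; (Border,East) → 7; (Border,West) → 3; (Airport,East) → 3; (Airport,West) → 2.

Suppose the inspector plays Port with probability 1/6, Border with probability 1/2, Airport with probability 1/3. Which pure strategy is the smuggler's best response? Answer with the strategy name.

If the smuggler plays East, the inspector's expected payoff is (1/6)·2 + (1/2)·7 + (1/3)·3 = 29/6.
If the smuggler plays West, the inspector's expected payoff is (1/6)·(-1) + (1/2)·3 + (1/3)·2 = 2.
The smuggler minimizes the inspector's payoff; the smallest is 2, so the best response is West.

West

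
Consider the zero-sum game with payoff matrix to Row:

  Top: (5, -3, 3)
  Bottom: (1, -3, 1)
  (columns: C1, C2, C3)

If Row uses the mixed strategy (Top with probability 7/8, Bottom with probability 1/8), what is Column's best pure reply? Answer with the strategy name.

C2

If Column plays C1, Row's expected payoff is (7/8)·5 + (1/8)·1 = 9/2.
If Column plays C2, Row's expected payoff is (7/8)·(-3) + (1/8)·(-3) = -3.
If Column plays C3, Row's expected payoff is (7/8)·3 + (1/8)·1 = 11/4.
Column minimizes Row's payoff; the smallest is -3, so the best response is C2.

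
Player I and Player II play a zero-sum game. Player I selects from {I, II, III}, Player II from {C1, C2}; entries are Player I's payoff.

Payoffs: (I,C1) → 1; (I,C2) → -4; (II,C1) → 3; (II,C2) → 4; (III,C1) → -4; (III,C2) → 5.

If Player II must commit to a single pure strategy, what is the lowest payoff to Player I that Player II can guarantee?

Column maxima: C1 → 3, C2 → 5.
The smallest of these is 3.

3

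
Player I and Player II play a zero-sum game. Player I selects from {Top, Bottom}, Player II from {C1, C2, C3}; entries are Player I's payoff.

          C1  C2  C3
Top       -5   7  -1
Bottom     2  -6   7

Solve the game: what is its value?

-4/5

Row minima: Top → -5, Bottom → -6; maximin = -5.
Column maxima: C1 → 2, C2 → 7, C3 → 7; minimax = 2.
-5 ≠ 2, so there is no saddle point; optimal play is mixed.
C3 is strictly dominated by C1 (it gives Player I strictly more in every row), so Player II never plays it.
On the remaining 2×2 (Top, Bottom vs C1, C2):
Let Player I play Top with probability p. Expected payoff against C1: (-5)p + 2(1−p) = −7p + 2; against C2: 7p + (-6)(1−p) = 13p − 6.
Setting these equal: −7p + 2 = 13p − 6 ⇒ −20p = -8 ⇒ p = 2/5, and the value is (-7)·(2/5) + 2 = -4/5.
For Player II: with q = P(C1), equating Top's and Bottom's payoffs gives −12q + 7 = 8q − 6 ⇒ q = 13/20.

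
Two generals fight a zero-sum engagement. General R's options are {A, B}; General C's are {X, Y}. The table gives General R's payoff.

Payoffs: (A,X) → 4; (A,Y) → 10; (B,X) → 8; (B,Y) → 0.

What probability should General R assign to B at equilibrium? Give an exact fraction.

Row minima: A → 4, B → 0; maximin = 4.
Column maxima: X → 8, Y → 10; minimax = 8.
4 ≠ 8, so there is no saddle point; optimal play is mixed.
Let General R play A with probability p. Expected payoff against X: 4p + 8(1−p) = −4p + 8; against Y: 10p + 0(1−p) = 10p.
Setting these equal: −4p + 8 = 10p ⇒ −14p = -8 ⇒ p = 4/7, and the value is (-4)·(4/7) + 8 = 40/7.
For General C: with q = P(X), equating A's and B's payoffs gives −6q + 10 = 8q ⇒ q = 5/7.

3/7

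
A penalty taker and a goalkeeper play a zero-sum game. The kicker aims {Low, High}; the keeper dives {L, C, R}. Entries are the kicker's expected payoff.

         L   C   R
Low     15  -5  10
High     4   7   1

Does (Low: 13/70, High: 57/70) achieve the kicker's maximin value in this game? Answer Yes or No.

Against L this mix gives (13/70)·15 + (57/70)·4 = 423/70.
Against C this mix gives (13/70)·(-5) + (57/70)·7 = 167/35.
Against R this mix gives (13/70)·10 + (57/70)·1 = 187/70.
The keeper will play R, holding the kicker to 187/70. Shifting weight toward the row that does better against R would raise this floor (the equalizing mix achieves 25/7 against both R and C), so the proposed strategy is not optimal.

No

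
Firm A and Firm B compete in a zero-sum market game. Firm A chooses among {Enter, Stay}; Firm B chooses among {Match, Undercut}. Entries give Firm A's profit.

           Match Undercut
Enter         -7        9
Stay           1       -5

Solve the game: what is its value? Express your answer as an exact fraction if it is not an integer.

-13/11

Row minima: Enter → -7, Stay → -5; maximin = -5.
Column maxima: Match → 1, Undercut → 9; minimax = 1.
-5 ≠ 1, so there is no saddle point; optimal play is mixed.
Let Firm A play Enter with probability p. Expected payoff against Match: (-7)p + 1(1−p) = −8p + 1; against Undercut: 9p + (-5)(1−p) = 14p − 5.
Setting these equal: −8p + 1 = 14p − 5 ⇒ −22p = -6 ⇒ p = 3/11, and the value is (-8)·(3/11) + 1 = -13/11.
For Firm B: with q = P(Match), equating Enter's and Stay's payoffs gives −16q + 9 = 6q − 5 ⇒ q = 7/11.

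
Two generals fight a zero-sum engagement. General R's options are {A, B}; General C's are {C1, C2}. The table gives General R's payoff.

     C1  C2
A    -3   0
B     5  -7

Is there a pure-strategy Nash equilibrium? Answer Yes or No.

No

Row minima: A → -3, B → -7; maximin = -3.
Column maxima: C1 → 5, C2 → 0; minimax = 0.
-3 ≠ 0, so no pure-strategy equilibrium exists.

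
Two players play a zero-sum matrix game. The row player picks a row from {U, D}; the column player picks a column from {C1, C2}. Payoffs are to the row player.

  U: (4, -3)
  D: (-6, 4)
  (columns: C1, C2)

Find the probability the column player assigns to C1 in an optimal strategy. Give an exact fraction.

Row minima: U → -3, D → -6; maximin = -3.
Column maxima: C1 → 4, C2 → 4; minimax = 4.
-3 ≠ 4, so there is no saddle point; optimal play is mixed.
Let the row player play U with probability p. Expected payoff against C1: 4p + (-6)(1−p) = 10p − 6; against C2: (-3)p + 4(1−p) = −7p + 4.
Setting these equal: 10p − 6 = −7p + 4 ⇒ 17p = 10 ⇒ p = 10/17, and the value is (10)·(10/17) − 6 = -2/17.
For the column player: with q = P(C1), equating U's and D's payoffs gives 7q − 3 = −10q + 4 ⇒ q = 7/17.

7/17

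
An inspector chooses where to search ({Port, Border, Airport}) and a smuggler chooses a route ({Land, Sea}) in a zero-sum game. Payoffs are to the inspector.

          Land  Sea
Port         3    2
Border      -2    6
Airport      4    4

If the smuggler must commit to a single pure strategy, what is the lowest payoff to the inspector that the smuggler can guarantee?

Column maxima: Land → 4, Sea → 6.
The smallest of these is 4.

4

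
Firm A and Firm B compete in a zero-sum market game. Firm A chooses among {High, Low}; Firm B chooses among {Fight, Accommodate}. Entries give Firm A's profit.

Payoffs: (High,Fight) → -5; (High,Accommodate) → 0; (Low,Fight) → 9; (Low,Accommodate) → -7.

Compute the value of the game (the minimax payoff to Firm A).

-5/3

Row minima: High → -5, Low → -7; maximin = -5.
Column maxima: Fight → 9, Accommodate → 0; minimax = 0.
-5 ≠ 0, so there is no saddle point; optimal play is mixed.
Let Firm A play High with probability p. Expected payoff against Fight: (-5)p + 9(1−p) = −14p + 9; against Accommodate: 0p + (-7)(1−p) = 7p − 7.
Setting these equal: −14p + 9 = 7p − 7 ⇒ −21p = -16 ⇒ p = 16/21, and the value is (-14)·(16/21) + 9 = -5/3.
For Firm B: with q = P(Fight), equating High's and Low's payoffs gives −5q = 16q − 7 ⇒ q = 1/3.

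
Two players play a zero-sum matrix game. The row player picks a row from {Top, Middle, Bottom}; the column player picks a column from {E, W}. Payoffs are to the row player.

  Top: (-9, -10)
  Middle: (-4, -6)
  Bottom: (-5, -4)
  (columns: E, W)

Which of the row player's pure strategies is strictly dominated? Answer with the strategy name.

Top

Middle gives a strictly higher payoff than Top against every column: -4 > -9, -6 > -10.
So Top is strictly dominated and the row player never plays it.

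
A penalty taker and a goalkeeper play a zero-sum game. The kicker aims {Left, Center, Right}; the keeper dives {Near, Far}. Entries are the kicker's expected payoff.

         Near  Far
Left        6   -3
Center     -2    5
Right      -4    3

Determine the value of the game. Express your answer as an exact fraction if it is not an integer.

Row minima: Left → -3, Center → -2, Right → -4; maximin = -2.
Column maxima: Near → 6, Far → 5; minimax = 5.
-2 ≠ 5, so there is no saddle point; optimal play is mixed.
Right is strictly dominated by Center, so the kicker never plays it.
On the remaining 2×2 (Left, Center vs Near, Far):
Let the kicker play Left with probability p. Expected payoff against Near: 6p + (-2)(1−p) = 8p − 2; against Far: (-3)p + 5(1−p) = −8p + 5.
Setting these equal: 8p − 2 = −8p + 5 ⇒ 16p = 7 ⇒ p = 7/16, and the value is (8)·(7/16) − 2 = 3/2.
For the keeper: with q = P(Near), equating Left's and Center's payoffs gives 9q − 3 = −7q + 5 ⇒ q = 1/2.

3/2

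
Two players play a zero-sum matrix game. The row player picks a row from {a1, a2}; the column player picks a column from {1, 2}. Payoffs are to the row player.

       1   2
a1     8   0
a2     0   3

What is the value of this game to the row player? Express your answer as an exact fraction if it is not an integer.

24/11

Row minima: a1 → 0, a2 → 0; maximin = 0.
Column maxima: 1 → 8, 2 → 3; minimax = 3.
0 ≠ 3, so there is no saddle point; optimal play is mixed.
Let the row player play a1 with probability p. Expected payoff against 1: 8p + 0(1−p) = 8p; against 2: 0p + 3(1−p) = −3p + 3.
Setting these equal: 8p = −3p + 3 ⇒ 11p = 3 ⇒ p = 3/11, and the value is (8)·(3/11) = 24/11.
For the column player: with q = P(1), equating a1's and a2's payoffs gives 8q = −3q + 3 ⇒ q = 3/11.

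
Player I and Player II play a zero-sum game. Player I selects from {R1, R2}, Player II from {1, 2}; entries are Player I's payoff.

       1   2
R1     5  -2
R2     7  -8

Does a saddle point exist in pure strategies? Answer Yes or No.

Row minima: R1 → -2, R2 → -8; maximin = -2.
Column maxima: 1 → 7, 2 → -2; minimax = -2.
maximin = minimax = -2, so a saddle point exists.

Yes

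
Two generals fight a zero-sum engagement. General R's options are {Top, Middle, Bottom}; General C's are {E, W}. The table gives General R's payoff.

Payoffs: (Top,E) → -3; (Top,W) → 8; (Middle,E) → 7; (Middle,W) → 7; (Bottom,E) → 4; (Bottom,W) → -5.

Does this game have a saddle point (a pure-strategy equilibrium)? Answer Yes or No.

Yes

Row minima: Top → -3, Middle → 7, Bottom → -5; maximin = 7.
Column maxima: E → 7, W → 8; minimax = 7.
maximin = minimax = 7, so a saddle point exists.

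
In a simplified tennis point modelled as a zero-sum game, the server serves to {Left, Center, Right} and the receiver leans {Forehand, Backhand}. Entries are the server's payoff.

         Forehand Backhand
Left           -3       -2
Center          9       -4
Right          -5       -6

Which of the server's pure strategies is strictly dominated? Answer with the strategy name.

Right

Left gives a strictly higher payoff than Right against every column: -3 > -5, -2 > -6.
So Right is strictly dominated and the server never plays it.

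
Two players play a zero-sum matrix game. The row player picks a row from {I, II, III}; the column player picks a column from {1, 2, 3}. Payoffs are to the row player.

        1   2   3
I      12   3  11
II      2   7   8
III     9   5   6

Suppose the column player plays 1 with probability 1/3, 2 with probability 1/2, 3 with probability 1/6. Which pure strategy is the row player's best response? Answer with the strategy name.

Expected payoff of I: (1/3)·12 + (1/2)·3 + (1/6)·11 = 22/3.
Expected payoff of II: (1/3)·2 + (1/2)·7 + (1/6)·8 = 11/2.
Expected payoff of III: (1/3)·9 + (1/2)·5 + (1/6)·6 = 13/2.
The largest is 22/3, so the row player's best response is I.

I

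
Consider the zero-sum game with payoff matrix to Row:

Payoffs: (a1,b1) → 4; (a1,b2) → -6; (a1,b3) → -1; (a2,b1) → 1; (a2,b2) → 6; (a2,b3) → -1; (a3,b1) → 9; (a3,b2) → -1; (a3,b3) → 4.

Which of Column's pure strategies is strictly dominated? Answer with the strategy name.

b3 holds Row's payoff strictly below b1 in every row: -1 < 4, -1 < 1, 4 < 9.
So b1 is strictly dominated for Column.

b1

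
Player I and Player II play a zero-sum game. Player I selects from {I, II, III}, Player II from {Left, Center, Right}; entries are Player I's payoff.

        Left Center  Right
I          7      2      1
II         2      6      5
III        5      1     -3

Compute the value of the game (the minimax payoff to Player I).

Row minima: I → 1, II → 2, III → -3; maximin = 2.
Column maxima: Left → 7, Center → 6, Right → 5; minimax = 5.
2 ≠ 5, so there is no saddle point; optimal play is mixed.
III is strictly dominated by I, so Player I never plays it.
Center is strictly dominated by Right (it gives Player I strictly more in every row), so Player II never plays it.
On the remaining 2×2 (I, II vs Left, Right):
Let Player I play I with probability p. Expected payoff against Left: 7p + 2(1−p) = 5p + 2; against Right: 1p + 5(1−p) = −4p + 5.
Setting these equal: 5p + 2 = −4p + 5 ⇒ 9p = 3 ⇒ p = 1/3, and the value is (5)·(1/3) + 2 = 11/3.
For Player II: with q = P(Left), equating I's and II's payoffs gives 6q + 1 = −3q + 5 ⇒ q = 4/9.

11/3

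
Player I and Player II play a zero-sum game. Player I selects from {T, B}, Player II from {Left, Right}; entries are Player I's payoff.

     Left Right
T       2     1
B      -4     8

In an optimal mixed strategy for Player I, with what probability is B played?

1/13

Row minima: T → 1, B → -4; maximin = 1.
Column maxima: Left → 2, Right → 8; minimax = 2.
1 ≠ 2, so there is no saddle point; optimal play is mixed.
Let Player I play T with probability p. Expected payoff against Left: 2p + (-4)(1−p) = 6p − 4; against Right: 1p + 8(1−p) = −7p + 8.
Setting these equal: 6p − 4 = −7p + 8 ⇒ 13p = 12 ⇒ p = 12/13, and the value is (6)·(12/13) − 4 = 20/13.
For Player II: with q = P(Left), equating T's and B's payoffs gives q + 1 = −12q + 8 ⇒ q = 7/13.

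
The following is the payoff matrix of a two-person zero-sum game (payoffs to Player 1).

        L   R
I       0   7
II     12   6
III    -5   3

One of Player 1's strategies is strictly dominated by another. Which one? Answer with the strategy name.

I gives a strictly higher payoff than III against every column: 0 > -5, 7 > 3.
So III is strictly dominated and Player 1 never plays it.

III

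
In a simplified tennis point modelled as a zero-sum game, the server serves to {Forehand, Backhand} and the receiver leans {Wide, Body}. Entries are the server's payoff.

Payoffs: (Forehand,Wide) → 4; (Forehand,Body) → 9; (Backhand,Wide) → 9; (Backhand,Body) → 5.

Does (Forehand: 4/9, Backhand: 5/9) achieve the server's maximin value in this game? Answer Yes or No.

Yes

Against Wide this mix gives (4/9)·4 + (5/9)·9 = 61/9.
Against Body this mix gives (4/9)·9 + (5/9)·5 = 61/9.
All of the receiver's active replies (Wide, Body) yield 61/9, and no column does worse for the server. The mix makes the receiver indifferent and guarantees 61/9, so it is optimal.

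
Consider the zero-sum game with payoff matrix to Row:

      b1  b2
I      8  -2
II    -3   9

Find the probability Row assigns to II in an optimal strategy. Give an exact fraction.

Row minima: I → -2, II → -3; maximin = -2.
Column maxima: b1 → 8, b2 → 9; minimax = 8.
-2 ≠ 8, so there is no saddle point; optimal play is mixed.
Let Row play I with probability p. Expected payoff against b1: 8p + (-3)(1−p) = 11p − 3; against b2: (-2)p + 9(1−p) = −11p + 9.
Setting these equal: 11p − 3 = −11p + 9 ⇒ 22p = 12 ⇒ p = 6/11, and the value is (11)·(6/11) − 3 = 3.
For Column: with q = P(b1), equating I's and II's payoffs gives 10q − 2 = −12q + 9 ⇒ q = 1/2.

5/11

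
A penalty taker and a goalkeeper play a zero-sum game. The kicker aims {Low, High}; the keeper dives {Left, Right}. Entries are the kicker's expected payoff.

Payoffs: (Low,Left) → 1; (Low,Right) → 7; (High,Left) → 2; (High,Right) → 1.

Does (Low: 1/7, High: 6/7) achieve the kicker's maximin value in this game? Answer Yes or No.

Against Left this mix gives (1/7)·1 + (6/7)·2 = 13/7.
Against Right this mix gives (1/7)·7 + (6/7)·1 = 13/7.
All of the keeper's active replies (Left, Right) yield 13/7, and no column does worse for the kicker. The mix makes the keeper indifferent and guarantees 13/7, so it is optimal.

Yes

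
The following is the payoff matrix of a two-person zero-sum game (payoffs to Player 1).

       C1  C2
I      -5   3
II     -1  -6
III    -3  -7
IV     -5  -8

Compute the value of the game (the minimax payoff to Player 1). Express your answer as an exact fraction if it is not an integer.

Row minima: I → -5, II → -6, III → -7, IV → -8; maximin = -5.
Column maxima: C1 → -1, C2 → 3; minimax = -1.
-5 ≠ -1, so there is no saddle point; optimal play is mixed.
III is strictly dominated by II, so Player 1 never plays it.
IV is strictly dominated by II, so Player 1 never plays it.
On the remaining 2×2 (I, II vs C1, C2):
Let Player 1 play I with probability p. Expected payoff against C1: (-5)p + (-1)(1−p) = −4p − 1; against C2: 3p + (-6)(1−p) = 9p − 6.
Setting these equal: −4p − 1 = 9p − 6 ⇒ −13p = -5 ⇒ p = 5/13, and the value is (-4)·(5/13) − 1 = -33/13.
For Player 2: with q = P(C1), equating I's and II's payoffs gives −8q + 3 = 5q − 6 ⇒ q = 9/13.

-33/13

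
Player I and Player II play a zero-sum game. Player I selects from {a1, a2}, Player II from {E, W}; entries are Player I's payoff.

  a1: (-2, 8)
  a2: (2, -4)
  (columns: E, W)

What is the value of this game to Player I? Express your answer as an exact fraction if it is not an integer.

1/2

Row minima: a1 → -2, a2 → -4; maximin = -2.
Column maxima: E → 2, W → 8; minimax = 2.
-2 ≠ 2, so there is no saddle point; optimal play is mixed.
Let Player I play a1 with probability p. Expected payoff against E: (-2)p + 2(1−p) = −4p + 2; against W: 8p + (-4)(1−p) = 12p − 4.
Setting these equal: −4p + 2 = 12p − 4 ⇒ −16p = -6 ⇒ p = 3/8, and the value is (-4)·(3/8) + 2 = 1/2.
For Player II: with q = P(E), equating a1's and a2's payoffs gives −10q + 8 = 6q − 4 ⇒ q = 3/4.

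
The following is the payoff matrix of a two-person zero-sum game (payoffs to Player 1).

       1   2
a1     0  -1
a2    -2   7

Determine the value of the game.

-1/5

Row minima: a1 → -1, a2 → -2; maximin = -1.
Column maxima: 1 → 0, 2 → 7; minimax = 0.
-1 ≠ 0, so there is no saddle point; optimal play is mixed.
Let Player 1 play a1 with probability p. Expected payoff against 1: 0p + (-2)(1−p) = 2p − 2; against 2: (-1)p + 7(1−p) = −8p + 7.
Setting these equal: 2p − 2 = −8p + 7 ⇒ 10p = 9 ⇒ p = 9/10, and the value is (2)·(9/10) − 2 = -1/5.
For Player 2: with q = P(1), equating a1's and a2's payoffs gives q − 1 = −9q + 7 ⇒ q = 4/5.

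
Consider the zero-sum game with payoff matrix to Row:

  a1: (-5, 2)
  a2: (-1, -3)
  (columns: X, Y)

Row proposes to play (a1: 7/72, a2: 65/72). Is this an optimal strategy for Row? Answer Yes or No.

Against X this mix gives (7/72)·(-5) + (65/72)·(-1) = -25/18.
Against Y this mix gives (7/72)·2 + (65/72)·(-3) = -181/72.
Column will play Y, holding Row to -181/72. Shifting weight toward the row that does better against Y would raise this floor (the equalizing mix achieves -17/9 against both Y and X), so the proposed strategy is not optimal.

No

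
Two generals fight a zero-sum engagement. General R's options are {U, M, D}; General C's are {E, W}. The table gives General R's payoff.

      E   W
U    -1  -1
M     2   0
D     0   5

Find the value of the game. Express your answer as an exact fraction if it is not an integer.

10/7

Row minima: U → -1, M → 0, D → 0; maximin = 0.
Column maxima: E → 2, W → 5; minimax = 2.
0 ≠ 2, so there is no saddle point; optimal play is mixed.
U is strictly dominated by M, so General R never plays it.
On the remaining 2×2 (M, D vs E, W):
Let General R play M with probability p. Expected payoff against E: 2p + 0(1−p) = 2p; against W: 0p + 5(1−p) = −5p + 5.
Setting these equal: 2p = −5p + 5 ⇒ 7p = 5 ⇒ p = 5/7, and the value is (2)·(5/7) = 10/7.
For General C: with q = P(E), equating M's and D's payoffs gives 2q = −5q + 5 ⇒ q = 5/7.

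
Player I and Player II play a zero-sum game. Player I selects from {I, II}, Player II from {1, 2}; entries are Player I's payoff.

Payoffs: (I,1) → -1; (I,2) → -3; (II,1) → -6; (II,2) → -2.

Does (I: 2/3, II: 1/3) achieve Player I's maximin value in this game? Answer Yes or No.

Against 1 this mix gives (2/3)·(-1) + (1/3)·(-6) = -8/3.
Against 2 this mix gives (2/3)·(-3) + (1/3)·(-2) = -8/3.
All of Player II's active replies (1, 2) yield -8/3, and no column does worse for Player I. The mix makes Player II indifferent and guarantees -8/3, so it is optimal.

Yes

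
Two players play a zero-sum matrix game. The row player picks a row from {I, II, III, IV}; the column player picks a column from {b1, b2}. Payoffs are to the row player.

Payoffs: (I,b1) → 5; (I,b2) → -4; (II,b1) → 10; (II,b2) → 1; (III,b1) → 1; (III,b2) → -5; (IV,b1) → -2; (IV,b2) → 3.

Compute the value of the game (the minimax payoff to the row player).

16/7

Row minima: I → -4, II → 1, III → -5, IV → -2; maximin = 1.
Column maxima: b1 → 10, b2 → 3; minimax = 3.
1 ≠ 3, so there is no saddle point; optimal play is mixed.
I is strictly dominated by II, so the row player never plays it.
III is strictly dominated by II, so the row player never plays it.
On the remaining 2×2 (II, IV vs b1, b2):
Let the row player play II with probability p. Expected payoff against b1: 10p + (-2)(1−p) = 12p − 2; against b2: 1p + 3(1−p) = −2p + 3.
Setting these equal: 12p − 2 = −2p + 3 ⇒ 14p = 5 ⇒ p = 5/14, and the value is (12)·(5/14) − 2 = 16/7.
For the column player: with q = P(b1), equating II's and IV's payoffs gives 9q + 1 = −5q + 3 ⇒ q = 1/7.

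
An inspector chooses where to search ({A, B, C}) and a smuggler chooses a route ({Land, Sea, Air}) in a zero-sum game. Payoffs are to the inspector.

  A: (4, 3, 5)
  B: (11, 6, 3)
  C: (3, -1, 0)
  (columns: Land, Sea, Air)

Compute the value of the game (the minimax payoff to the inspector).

21/5

Row minima: A → 3, B → 3, C → -1; maximin = 3.
Column maxima: Land → 11, Sea → 6, Air → 5; minimax = 5.
3 ≠ 5, so there is no saddle point; optimal play is mixed.
C is strictly dominated by A, so the inspector never plays it.
Land is strictly dominated by Sea (it gives the inspector strictly more in every row), so the smuggler never plays it.
On the remaining 2×2 (A, B vs Sea, Air):
Let the inspector play A with probability p. Expected payoff against Sea: 3p + 6(1−p) = −3p + 6; against Air: 5p + 3(1−p) = 2p + 3.
Setting these equal: −3p + 6 = 2p + 3 ⇒ −5p = -3 ⇒ p = 3/5, and the value is (-3)·(3/5) + 6 = 21/5.
For the smuggler: with q = P(Sea), equating A's and B's payoffs gives −2q + 5 = 3q + 3 ⇒ q = 2/5.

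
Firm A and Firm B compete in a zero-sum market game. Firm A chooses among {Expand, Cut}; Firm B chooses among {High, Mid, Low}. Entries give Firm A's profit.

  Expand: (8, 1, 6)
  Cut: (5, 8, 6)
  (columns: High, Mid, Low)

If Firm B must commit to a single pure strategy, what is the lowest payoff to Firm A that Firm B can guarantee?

6

Column maxima: High → 8, Mid → 8, Low → 6.
The smallest of these is 6.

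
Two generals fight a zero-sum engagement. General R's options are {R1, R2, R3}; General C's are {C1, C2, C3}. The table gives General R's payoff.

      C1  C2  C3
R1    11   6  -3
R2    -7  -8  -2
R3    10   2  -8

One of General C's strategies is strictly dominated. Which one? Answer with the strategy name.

C2 holds General R's payoff strictly below C1 in every row: 6 < 11, -8 < -7, 2 < 10.
So C1 is strictly dominated for General C.

C1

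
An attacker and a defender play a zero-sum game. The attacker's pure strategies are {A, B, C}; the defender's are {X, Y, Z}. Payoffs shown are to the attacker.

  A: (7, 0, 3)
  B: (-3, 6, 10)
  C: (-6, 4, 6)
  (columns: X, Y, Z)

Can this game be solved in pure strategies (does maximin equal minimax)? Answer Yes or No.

No

Row minima: A → 0, B → -3, C → -6; maximin = 0.
Column maxima: X → 7, Y → 6, Z → 10; minimax = 6.
0 ≠ 6, so no pure-strategy equilibrium exists.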